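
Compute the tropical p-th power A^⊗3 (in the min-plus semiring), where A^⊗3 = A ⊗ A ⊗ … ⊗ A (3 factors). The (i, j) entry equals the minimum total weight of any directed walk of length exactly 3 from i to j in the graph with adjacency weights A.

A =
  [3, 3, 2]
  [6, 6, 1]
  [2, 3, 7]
A^⊗3 =
  [6, 7, 6]
  [6, 6, 5]
  [6, 7, 6]

Each entry (A^⊗3)_ij equals the minimum over all length-3 walks i = v_0 → v_1 → … → v_3 = j of Σ_t A[v_t][v_{t+1}]. For example, for (i, j) = (0, 2) we minimise over 9 possible intermediate vertex sequences; the minimum is 6, attained along the walk 0 → 2 → 0 → 2.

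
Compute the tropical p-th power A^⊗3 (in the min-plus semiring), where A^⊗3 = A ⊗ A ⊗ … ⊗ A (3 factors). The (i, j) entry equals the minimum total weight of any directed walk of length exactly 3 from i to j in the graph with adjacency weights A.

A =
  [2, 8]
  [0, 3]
A^⊗3 =
  [6, 12]
  [4, 9]

Each entry (A^⊗3)_ij equals the minimum over all length-3 walks i = v_0 → v_1 → … → v_3 = j of Σ_t A[v_t][v_{t+1}]. For example, for (i, j) = (0, 1) we minimise over 4 possible intermediate vertex sequences; the minimum is 12, attained along the walk 0 → 0 → 0 → 1.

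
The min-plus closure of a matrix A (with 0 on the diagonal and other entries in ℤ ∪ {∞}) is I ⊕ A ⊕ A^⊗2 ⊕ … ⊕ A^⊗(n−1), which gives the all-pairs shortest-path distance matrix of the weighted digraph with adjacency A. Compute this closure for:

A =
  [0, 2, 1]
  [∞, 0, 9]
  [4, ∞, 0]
Closure =
  [0, 2, 1]
  [13, 0, 9]
  [4, 6, 0]

This is the Floyd-Warshall all-pairs shortest-path computation. For each intermediate vertex k = 0, 1, …, 2, update dist[i][j] ← min(dist[i][j], dist[i][k] + dist[k][j]). The final matrix gives, for each (i, j), the minimum total weight of any directed path from i to j (possibly empty when i = j).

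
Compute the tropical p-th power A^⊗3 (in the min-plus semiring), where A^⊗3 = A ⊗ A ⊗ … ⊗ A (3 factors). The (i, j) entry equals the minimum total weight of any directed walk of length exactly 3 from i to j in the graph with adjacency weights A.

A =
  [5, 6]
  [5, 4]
A^⊗3 =
  [15, 14]
  [13, 12]

Each entry (A^⊗3)_ij equals the minimum over all length-3 walks i = v_0 → v_1 → … → v_3 = j of Σ_t A[v_t][v_{t+1}]. For example, for (i, j) = (0, 1) we minimise over 4 possible intermediate vertex sequences; the minimum is 14, attained along the walk 0 → 1 → 1 → 1.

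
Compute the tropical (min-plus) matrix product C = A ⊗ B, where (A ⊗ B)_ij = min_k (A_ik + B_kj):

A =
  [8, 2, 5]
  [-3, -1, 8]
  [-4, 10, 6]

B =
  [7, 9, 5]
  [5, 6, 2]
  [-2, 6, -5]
A ⊗ B =
  [3, 8, 0]
  [4, 5, 1]
  [3, 5, 1]

Apply the min-plus product entry-by-entry:
  C[0][0] = min over k of (A[0][0] + B[0][0] = 8 + 7 = 15, A[0][1] + B[1][0] = 2 + 5 = 7, A[0][2] + B[2][0] = 5 + -2 = 3) = 3 (attained at k = 2)
  C[0][1] = min over k of (A[0][0] + B[0][1] = 8 + 9 = 17, A[0][1] + B[1][1] = 2 + 6 = 8, A[0][2] + B[2][1] = 5 + 6 = 11) = 8 (attained at k = 1)
  C[0][2] = min over k of (A[0][0] + B[0][2] = 8 + 5 = 13, A[0][1] + B[1][2] = 2 + 2 = 4, A[0][2] + B[2][2] = 5 + -5 = 0) = 0 (attained at k = 2)
  C[1][0] = min over k of (A[1][0] + B[0][0] = -3 + 7 = 4, A[1][1] + B[1][0] = -1 + 5 = 4, A[1][2] + B[2][0] = 8 + -2 = 6) = 4 (attained at k = 0)
  C[1][1] = min over k of (A[1][0] + B[0][1] = -3 + 9 = 6, A[1][1] + B[1][1] = -1 + 6 = 5, A[1][2] + B[2][1] = 8 + 6 = 14) = 5 (attained at k = 1)
  C[1][2] = min over k of (A[1][0] + B[0][2] = -3 + 5 = 2, A[1][1] + B[1][2] = -1 + 2 = 1, A[1][2] + B[2][2] = 8 + -5 = 3) = 1 (attained at k = 1)
  C[2][0] = min over k of (A[2][0] + B[0][0] = -4 + 7 = 3, A[2][1] + B[1][0] = 10 + 5 = 15, A[2][2] + B[2][0] = 6 + -2 = 4) = 3 (attained at k = 0)
  C[2][1] = min over k of (A[2][0] + B[0][1] = -4 + 9 = 5, A[2][1] + B[1][1] = 10 + 6 = 16, A[2][2] + B[2][1] = 6 + 6 = 12) = 5 (attained at k = 0)
  C[2][2] = min over k of (A[2][0] + B[0][2] = -4 + 5 = 1, A[2][1] + B[1][2] = 10 + 2 = 12, A[2][2] + B[2][2] = 6 + -5 = 1) = 1 (attained at k = 0)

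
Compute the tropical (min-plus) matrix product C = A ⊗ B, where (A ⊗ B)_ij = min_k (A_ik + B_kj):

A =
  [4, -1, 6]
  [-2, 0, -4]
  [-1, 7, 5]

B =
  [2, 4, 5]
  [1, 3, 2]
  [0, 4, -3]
A ⊗ B =
  [0, 2, 1]
  [-4, 0, -7]
  [1, 3, 2]

Apply the min-plus product entry-by-entry:
  C[0][0] = min over k of (A[0][0] + B[0][0] = 4 + 2 = 6, A[0][1] + B[1][0] = -1 + 1 = 0, A[0][2] + B[2][0] = 6 + 0 = 6) = 0 (attained at k = 1)
  C[0][1] = min over k of (A[0][0] + B[0][1] = 4 + 4 = 8, A[0][1] + B[1][1] = -1 + 3 = 2, A[0][2] + B[2][1] = 6 + 4 = 10) = 2 (attained at k = 1)
  C[0][2] = min over k of (A[0][0] + B[0][2] = 4 + 5 = 9, A[0][1] + B[1][2] = -1 + 2 = 1, A[0][2] + B[2][2] = 6 + -3 = 3) = 1 (attained at k = 1)
  C[1][0] = min over k of (A[1][0] + B[0][0] = -2 + 2 = 0, A[1][1] + B[1][0] = 0 + 1 = 1, A[1][2] + B[2][0] = -4 + 0 = -4) = -4 (attained at k = 2)
  C[1][1] = min over k of (A[1][0] + B[0][1] = -2 + 4 = 2, A[1][1] + B[1][1] = 0 + 3 = 3, A[1][2] + B[2][1] = -4 + 4 = 0) = 0 (attained at k = 2)
  C[1][2] = min over k of (A[1][0] + B[0][2] = -2 + 5 = 3, A[1][1] + B[1][2] = 0 + 2 = 2, A[1][2] + B[2][2] = -4 + -3 = -7) = -7 (attained at k = 2)
  C[2][0] = min over k of (A[2][0] + B[0][0] = -1 + 2 = 1, A[2][1] + B[1][0] = 7 + 1 = 8, A[2][2] + B[2][0] = 5 + 0 = 5) = 1 (attained at k = 0)
  C[2][1] = min over k of (A[2][0] + B[0][1] = -1 + 4 = 3, A[2][1] + B[1][1] = 7 + 3 = 10, A[2][2] + B[2][1] = 5 + 4 = 9) = 3 (attained at k = 0)
  C[2][2] = min over k of (A[2][0] + B[0][2] = -1 + 5 = 4, A[2][1] + B[1][2] = 7 + 2 = 9, A[2][2] + B[2][2] = 5 + -3 = 2) = 2 (attained at k = 2)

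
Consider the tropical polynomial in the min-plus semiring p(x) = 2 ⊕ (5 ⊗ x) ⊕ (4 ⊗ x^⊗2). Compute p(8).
p(8) = 2

A tropical monomial a ⊗ x^⊗i evaluates to a + i · x. Evaluating each term at x = 8:
  Term 0 contributes 2 + 0 · 8 = 2
  Term 1 contributes 5 + 1 · 8 = 13
  Term 2 contributes 4 + 2 · 8 = 20
p(8) = ⊕ of these = min[2, 13, 20] = 2.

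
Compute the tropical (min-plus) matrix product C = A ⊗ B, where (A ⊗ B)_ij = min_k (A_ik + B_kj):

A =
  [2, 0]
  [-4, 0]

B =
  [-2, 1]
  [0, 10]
A ⊗ B =
  [0, 3]
  [-6, -3]

Apply the min-plus product entry-by-entry:
  C[0][0] = min over k of (A[0][0] + B[0][0] = 2 + -2 = 0, A[0][1] + B[1][0] = 0 + 0 = 0) = 0 (attained at k = 0)
  C[0][1] = min over k of (A[0][0] + B[0][1] = 2 + 1 = 3, A[0][1] + B[1][1] = 0 + 10 = 10) = 3 (attained at k = 0)
  C[1][0] = min over k of (A[1][0] + B[0][0] = -4 + -2 = -6, A[1][1] + B[1][0] = 0 + 0 = 0) = -6 (attained at k = 0)
  C[1][1] = min over k of (A[1][0] + B[0][1] = -4 + 1 = -3, A[1][1] + B[1][1] = 0 + 10 = 10) = -3 (attained at k = 0)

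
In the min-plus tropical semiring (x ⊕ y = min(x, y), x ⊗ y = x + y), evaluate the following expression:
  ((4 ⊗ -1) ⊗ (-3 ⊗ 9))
((4 ⊗ -1) ⊗ (-3 ⊗ 9)) = 9

Expand innermost to outermost. Recall ⊕ takes the minimum of its arguments and ⊗ takes their sum. Working out the expression ((4 ⊗ -1) ⊗ (-3 ⊗ 9)) gives 9.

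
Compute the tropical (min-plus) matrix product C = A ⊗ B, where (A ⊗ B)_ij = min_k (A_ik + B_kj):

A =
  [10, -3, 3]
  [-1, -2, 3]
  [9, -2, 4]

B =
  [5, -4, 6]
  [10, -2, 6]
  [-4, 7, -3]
A ⊗ B =
  [-1, -5, 0]
  [-1, -5, 0]
  [0, -4, 1]

Apply the min-plus product entry-by-entry:
  C[0][0] = min over k of (A[0][0] + B[0][0] = 10 + 5 = 15, A[0][1] + B[1][0] = -3 + 10 = 7, A[0][2] + B[2][0] = 3 + -4 = -1) = -1 (attained at k = 2)
  C[0][1] = min over k of (A[0][0] + B[0][1] = 10 + -4 = 6, A[0][1] + B[1][1] = -3 + -2 = -5, A[0][2] + B[2][1] = 3 + 7 = 10) = -5 (attained at k = 1)
  C[0][2] = min over k of (A[0][0] + B[0][2] = 10 + 6 = 16, A[0][1] + B[1][2] = -3 + 6 = 3, A[0][2] + B[2][2] = 3 + -3 = 0) = 0 (attained at k = 2)
  C[1][0] = min over k of (A[1][0] + B[0][0] = -1 + 5 = 4, A[1][1] + B[1][0] = -2 + 10 = 8, A[1][2] + B[2][0] = 3 + -4 = -1) = -1 (attained at k = 2)
  C[1][1] = min over k of (A[1][0] + B[0][1] = -1 + -4 = -5, A[1][1] + B[1][1] = -2 + -2 = -4, A[1][2] + B[2][1] = 3 + 7 = 10) = -5 (attained at k = 0)
  C[1][2] = min over k of (A[1][0] + B[0][2] = -1 + 6 = 5, A[1][1] + B[1][2] = -2 + 6 = 4, A[1][2] + B[2][2] = 3 + -3 = 0) = 0 (attained at k = 2)
  C[2][0] = min over k of (A[2][0] + B[0][0] = 9 + 5 = 14, A[2][1] + B[1][0] = -2 + 10 = 8, A[2][2] + B[2][0] = 4 + -4 = 0) = 0 (attained at k = 2)
  C[2][1] = min over k of (A[2][0] + B[0][1] = 9 + -4 = 5, A[2][1] + B[1][1] = -2 + -2 = -4, A[2][2] + B[2][1] = 4 + 7 = 11) = -4 (attained at k = 1)
  C[2][2] = min over k of (A[2][0] + B[0][2] = 9 + 6 = 15, A[2][1] + B[1][2] = -2 + 6 = 4, A[2][2] + B[2][2] = 4 + -3 = 1) = 1 (attained at k = 2)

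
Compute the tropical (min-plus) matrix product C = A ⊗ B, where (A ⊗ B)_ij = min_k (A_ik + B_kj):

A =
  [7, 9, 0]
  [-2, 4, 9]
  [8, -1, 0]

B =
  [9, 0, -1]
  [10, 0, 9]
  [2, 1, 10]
A ⊗ B =
  [2, 1, 6]
  [7, -2, -3]
  [2, -1, 7]

Apply the min-plus product entry-by-entry:
  C[0][0] = min over k of (A[0][0] + B[0][0] = 7 + 9 = 16, A[0][1] + B[1][0] = 9 + 10 = 19, A[0][2] + B[2][0] = 0 + 2 = 2) = 2 (attained at k = 2)
  C[0][1] = min over k of (A[0][0] + B[0][1] = 7 + 0 = 7, A[0][1] + B[1][1] = 9 + 0 = 9, A[0][2] + B[2][1] = 0 + 1 = 1) = 1 (attained at k = 2)
  C[0][2] = min over k of (A[0][0] + B[0][2] = 7 + -1 = 6, A[0][1] + B[1][2] = 9 + 9 = 18, A[0][2] + B[2][2] = 0 + 10 = 10) = 6 (attained at k = 0)
  C[1][0] = min over k of (A[1][0] + B[0][0] = -2 + 9 = 7, A[1][1] + B[1][0] = 4 + 10 = 14, A[1][2] + B[2][0] = 9 + 2 = 11) = 7 (attained at k = 0)
  C[1][1] = min over k of (A[1][0] + B[0][1] = -2 + 0 = -2, A[1][1] + B[1][1] = 4 + 0 = 4, A[1][2] + B[2][1] = 9 + 1 = 10) = -2 (attained at k = 0)
  C[1][2] = min over k of (A[1][0] + B[0][2] = -2 + -1 = -3, A[1][1] + B[1][2] = 4 + 9 = 13, A[1][2] + B[2][2] = 9 + 10 = 19) = -3 (attained at k = 0)
  C[2][0] = min over k of (A[2][0] + B[0][0] = 8 + 9 = 17, A[2][1] + B[1][0] = -1 + 10 = 9, A[2][2] + B[2][0] = 0 + 2 = 2) = 2 (attained at k = 2)
  C[2][1] = min over k of (A[2][0] + B[0][1] = 8 + 0 = 8, A[2][1] + B[1][1] = -1 + 0 = -1, A[2][2] + B[2][1] = 0 + 1 = 1) = -1 (attained at k = 1)
  C[2][2] = min over k of (A[2][0] + B[0][2] = 8 + -1 = 7, A[2][1] + B[1][2] = -1 + 9 = 8, A[2][2] + B[2][2] = 0 + 10 = 10) = 7 (attained at k = 0)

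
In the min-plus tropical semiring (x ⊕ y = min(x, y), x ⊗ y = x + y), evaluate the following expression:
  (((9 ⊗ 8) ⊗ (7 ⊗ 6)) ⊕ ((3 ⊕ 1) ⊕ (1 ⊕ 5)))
(((9 ⊗ 8) ⊗ (7 ⊗ 6)) ⊕ ((3 ⊕ 1) ⊕ (1 ⊕ 5))) = 1

Expand innermost to outermost. Recall ⊕ takes the minimum of its arguments and ⊗ takes their sum. Working out the expression (((9 ⊗ 8) ⊗ (7 ⊗ 6)) ⊕ ((3 ⊕ 1) ⊕ (1 ⊕ 5))) gives 1.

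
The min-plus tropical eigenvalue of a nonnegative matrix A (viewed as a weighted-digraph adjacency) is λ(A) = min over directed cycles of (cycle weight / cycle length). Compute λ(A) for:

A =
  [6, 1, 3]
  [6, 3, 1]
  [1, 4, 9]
λ(A) = 1

Enumerate directed cycles and compute their means (weight / length). Sample:
  cycle 0 → 0: weight = 6, length = 1, mean = 6/1 ≈ 6.000
  cycle 1 → 1: weight = 3, length = 1, mean = 3/1 ≈ 3.000
  cycle 2 → 2: weight = 9, length = 1, mean = 9/1 ≈ 9.000
  cycle 0 → 1 → 0: weight = 7, length = 2, mean = 7/2 ≈ 3.500
  cycle 0 → 2 → 0: weight = 4, length = 2, mean = 4/2 ≈ 2.000
  cycle 1 → 0 → 1: weight = 7, length = 2, mean = 7/2 ≈ 3.500
Minimum mean = 1.000, attained e.g. along the cycle 0 → 1 → 2 → 0 with weight 3 and length 3. So λ(A) = 3/3 = 1.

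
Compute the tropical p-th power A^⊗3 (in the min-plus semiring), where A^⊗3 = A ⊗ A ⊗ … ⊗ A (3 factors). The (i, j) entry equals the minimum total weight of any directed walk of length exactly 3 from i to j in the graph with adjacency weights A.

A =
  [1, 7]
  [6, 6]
A^⊗3 =
  [3, 9]
  [8, 14]

Each entry (A^⊗3)_ij equals the minimum over all length-3 walks i = v_0 → v_1 → … → v_3 = j of Σ_t A[v_t][v_{t+1}]. For example, for (i, j) = (0, 1) we minimise over 4 possible intermediate vertex sequences; the minimum is 9, attained along the walk 0 → 0 → 0 → 1.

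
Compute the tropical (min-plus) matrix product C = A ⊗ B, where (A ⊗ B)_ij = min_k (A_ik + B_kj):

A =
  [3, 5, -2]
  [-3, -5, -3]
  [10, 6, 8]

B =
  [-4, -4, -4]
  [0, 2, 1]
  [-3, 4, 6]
A ⊗ B =
  [-5, -1, -1]
  [-7, -7, -7]
  [5, 6, 6]

Apply the min-plus product entry-by-entry:
  C[0][0] = min over k of (A[0][0] + B[0][0] = 3 + -4 = -1, A[0][1] + B[1][0] = 5 + 0 = 5, A[0][2] + B[2][0] = -2 + -3 = -5) = -5 (attained at k = 2)
  C[0][1] = min over k of (A[0][0] + B[0][1] = 3 + -4 = -1, A[0][1] + B[1][1] = 5 + 2 = 7, A[0][2] + B[2][1] = -2 + 4 = 2) = -1 (attained at k = 0)
  C[0][2] = min over k of (A[0][0] + B[0][2] = 3 + -4 = -1, A[0][1] + B[1][2] = 5 + 1 = 6, A[0][2] + B[2][2] = -2 + 6 = 4) = -1 (attained at k = 0)
  C[1][0] = min over k of (A[1][0] + B[0][0] = -3 + -4 = -7, A[1][1] + B[1][0] = -5 + 0 = -5, A[1][2] + B[2][0] = -3 + -3 = -6) = -7 (attained at k = 0)
  C[1][1] = min over k of (A[1][0] + B[0][1] = -3 + -4 = -7, A[1][1] + B[1][1] = -5 + 2 = -3, A[1][2] + B[2][1] = -3 + 4 = 1) = -7 (attained at k = 0)
  C[1][2] = min over k of (A[1][0] + B[0][2] = -3 + -4 = -7, A[1][1] + B[1][2] = -5 + 1 = -4, A[1][2] + B[2][2] = -3 + 6 = 3) = -7 (attained at k = 0)
  C[2][0] = min over k of (A[2][0] + B[0][0] = 10 + -4 = 6, A[2][1] + B[1][0] = 6 + 0 = 6, A[2][2] + B[2][0] = 8 + -3 = 5) = 5 (attained at k = 2)
  C[2][1] = min over k of (A[2][0] + B[0][1] = 10 + -4 = 6, A[2][1] + B[1][1] = 6 + 2 = 8, A[2][2] + B[2][1] = 8 + 4 = 12) = 6 (attained at k = 0)
  C[2][2] = min over k of (A[2][0] + B[0][2] = 10 + -4 = 6, A[2][1] + B[1][2] = 6 + 1 = 7, A[2][2] + B[2][2] = 8 + 6 = 14) = 6 (attained at k = 0)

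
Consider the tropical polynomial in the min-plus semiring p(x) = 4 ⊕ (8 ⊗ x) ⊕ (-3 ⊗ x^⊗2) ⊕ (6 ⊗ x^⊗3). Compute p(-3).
p(-3) = -9

A tropical monomial a ⊗ x^⊗i evaluates to a + i · x. Evaluating each term at x = -3:
  Term 0 contributes 4 + 0 · -3 = 4
  Term 1 contributes 8 + 1 · -3 = 5
  Term 2 contributes -3 + 2 · -3 = -9
  Term 3 contributes 6 + 3 · -3 = -3
p(-3) = ⊕ of these = min[4, 5, -9, -3] = -9.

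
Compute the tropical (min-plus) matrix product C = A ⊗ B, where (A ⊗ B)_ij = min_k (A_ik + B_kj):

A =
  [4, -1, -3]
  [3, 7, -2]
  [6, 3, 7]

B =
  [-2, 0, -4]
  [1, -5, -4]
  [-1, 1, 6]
A ⊗ B =
  [-4, -6, -5]
  [-3, -1, -1]
  [4, -2, -1]

Apply the min-plus product entry-by-entry:
  C[0][0] = min over k of (A[0][0] + B[0][0] = 4 + -2 = 2, A[0][1] + B[1][0] = -1 + 1 = 0, A[0][2] + B[2][0] = -3 + -1 = -4) = -4 (attained at k = 2)
  C[0][1] = min over k of (A[0][0] + B[0][1] = 4 + 0 = 4, A[0][1] + B[1][1] = -1 + -5 = -6, A[0][2] + B[2][1] = -3 + 1 = -2) = -6 (attained at k = 1)
  C[0][2] = min over k of (A[0][0] + B[0][2] = 4 + -4 = 0, A[0][1] + B[1][2] = -1 + -4 = -5, A[0][2] + B[2][2] = -3 + 6 = 3) = -5 (attained at k = 1)
  C[1][0] = min over k of (A[1][0] + B[0][0] = 3 + -2 = 1, A[1][1] + B[1][0] = 7 + 1 = 8, A[1][2] + B[2][0] = -2 + -1 = -3) = -3 (attained at k = 2)
  C[1][1] = min over k of (A[1][0] + B[0][1] = 3 + 0 = 3, A[1][1] + B[1][1] = 7 + -5 = 2, A[1][2] + B[2][1] = -2 + 1 = -1) = -1 (attained at k = 2)
  C[1][2] = min over k of (A[1][0] + B[0][2] = 3 + -4 = -1, A[1][1] + B[1][2] = 7 + -4 = 3, A[1][2] + B[2][2] = -2 + 6 = 4) = -1 (attained at k = 0)
  C[2][0] = min over k of (A[2][0] + B[0][0] = 6 + -2 = 4, A[2][1] + B[1][0] = 3 + 1 = 4, A[2][2] + B[2][0] = 7 + -1 = 6) = 4 (attained at k = 0)
  C[2][1] = min over k of (A[2][0] + B[0][1] = 6 + 0 = 6, A[2][1] + B[1][1] = 3 + -5 = -2, A[2][2] + B[2][1] = 7 + 1 = 8) = -2 (attained at k = 1)
  C[2][2] = min over k of (A[2][0] + B[0][2] = 6 + -4 = 2, A[2][1] + B[1][2] = 3 + -4 = -1, A[2][2] + B[2][2] = 7 + 6 = 13) = -1 (attained at k = 1)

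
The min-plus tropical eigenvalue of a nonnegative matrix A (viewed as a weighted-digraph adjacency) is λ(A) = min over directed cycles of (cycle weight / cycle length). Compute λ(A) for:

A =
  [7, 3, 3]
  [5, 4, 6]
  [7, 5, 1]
λ(A) = 1

Enumerate directed cycles and compute their means (weight / length). Sample:
  cycle 0 → 0: weight = 7, length = 1, mean = 7/1 ≈ 7.000
  cycle 1 → 1: weight = 4, length = 1, mean = 4/1 ≈ 4.000
  cycle 2 → 2: weight = 1, length = 1, mean = 1/1 ≈ 1.000
  cycle 0 → 1 → 0: weight = 8, length = 2, mean = 8/2 ≈ 4.000
  cycle 0 → 2 → 0: weight = 10, length = 2, mean = 10/2 ≈ 5.000
  cycle 1 → 0 → 1: weight = 8, length = 2, mean = 8/2 ≈ 4.000
Minimum mean = 1.000, attained e.g. along the cycle 2 → 2 with weight 1 and length 1. So λ(A) = 1/1 = 1.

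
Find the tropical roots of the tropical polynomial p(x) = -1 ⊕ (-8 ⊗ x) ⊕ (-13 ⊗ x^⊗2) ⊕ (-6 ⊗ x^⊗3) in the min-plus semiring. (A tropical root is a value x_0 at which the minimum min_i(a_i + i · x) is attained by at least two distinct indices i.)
Roots: {-7, 5, 7}

Each tropical root is a break point of the lower envelope of the lines y = a_i + i · x (there are 4 lines, with slopes 0, 1, ..., 3). Only the lines that attain the minimum somewhere contribute to roots; other lines are dominated. Here the surviving (envelope) indices are i = 3, i = 2, i = 1, i = 0.
Intersections between consecutive envelope lines give the roots: for adjacent envelope indices i < j the intersection is x = (a_i − a_j) / (j − i). Reading off the sorted break points: {-7, 5, 7}.
Verification: at each break x_0, at least two indices attain the minimum of min_i(a_i + i · x_0).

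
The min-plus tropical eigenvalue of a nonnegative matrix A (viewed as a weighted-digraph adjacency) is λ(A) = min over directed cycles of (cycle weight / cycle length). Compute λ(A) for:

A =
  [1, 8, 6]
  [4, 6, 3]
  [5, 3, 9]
λ(A) = 1

Enumerate directed cycles and compute their means (weight / length). Sample:
  cycle 0 → 0: weight = 1, length = 1, mean = 1/1 ≈ 1.000
  cycle 1 → 1: weight = 6, length = 1, mean = 6/1 ≈ 6.000
  cycle 2 → 2: weight = 9, length = 1, mean = 9/1 ≈ 9.000
  cycle 0 → 1 → 0: weight = 12, length = 2, mean = 12/2 ≈ 6.000
  cycle 0 → 2 → 0: weight = 11, length = 2, mean = 11/2 ≈ 5.500
  cycle 1 → 0 → 1: weight = 12, length = 2, mean = 12/2 ≈ 6.000
Minimum mean = 1.000, attained e.g. along the cycle 0 → 0 with weight 1 and length 1. So λ(A) = 1/1 = 1.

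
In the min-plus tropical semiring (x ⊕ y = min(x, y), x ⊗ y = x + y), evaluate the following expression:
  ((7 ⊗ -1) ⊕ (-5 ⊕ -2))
((7 ⊗ -1) ⊕ (-5 ⊕ -2)) = -5

Expand innermost to outermost. Recall ⊕ takes the minimum of its arguments and ⊗ takes their sum. Working out the expression ((7 ⊗ -1) ⊕ (-5 ⊕ -2)) gives -5.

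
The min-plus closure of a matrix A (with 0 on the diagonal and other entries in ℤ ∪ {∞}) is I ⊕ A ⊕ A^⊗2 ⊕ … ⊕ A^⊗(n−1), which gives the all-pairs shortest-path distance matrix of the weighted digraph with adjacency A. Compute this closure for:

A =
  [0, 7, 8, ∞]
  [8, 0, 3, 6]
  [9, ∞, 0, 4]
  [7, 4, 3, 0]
Closure =
  [0, 7, 8, 12]
  [8, 0, 3, 6]
  [9, 8, 0, 4]
  [7, 4, 3, 0]

This is the Floyd-Warshall all-pairs shortest-path computation. For each intermediate vertex k = 0, 1, …, 3, update dist[i][j] ← min(dist[i][j], dist[i][k] + dist[k][j]). The final matrix gives, for each (i, j), the minimum total weight of any directed path from i to j (possibly empty when i = j).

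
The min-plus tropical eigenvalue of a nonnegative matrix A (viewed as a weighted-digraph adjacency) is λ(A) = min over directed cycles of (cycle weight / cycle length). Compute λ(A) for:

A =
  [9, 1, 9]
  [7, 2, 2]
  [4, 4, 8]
λ(A) = 2

Enumerate directed cycles and compute their means (weight / length). Sample:
  cycle 0 → 0: weight = 9, length = 1, mean = 9/1 ≈ 9.000
  cycle 1 → 1: weight = 2, length = 1, mean = 2/1 ≈ 2.000
  cycle 2 → 2: weight = 8, length = 1, mean = 8/1 ≈ 8.000
  cycle 0 → 1 → 0: weight = 8, length = 2, mean = 8/2 ≈ 4.000
  cycle 0 → 2 → 0: weight = 13, length = 2, mean = 13/2 ≈ 6.500
  cycle 1 → 0 → 1: weight = 8, length = 2, mean = 8/2 ≈ 4.000
Minimum mean = 2.000, attained e.g. along the cycle 1 → 1 with weight 2 and length 1. So λ(A) = 2/1 = 2.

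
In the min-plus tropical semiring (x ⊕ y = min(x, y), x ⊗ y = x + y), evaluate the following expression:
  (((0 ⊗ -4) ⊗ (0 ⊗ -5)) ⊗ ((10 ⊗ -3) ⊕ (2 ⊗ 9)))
(((0 ⊗ -4) ⊗ (0 ⊗ -5)) ⊗ ((10 ⊗ -3) ⊕ (2 ⊗ 9))) = -2

Expand innermost to outermost. Recall ⊕ takes the minimum of its arguments and ⊗ takes their sum. Working out the expression (((0 ⊗ -4) ⊗ (0 ⊗ -5)) ⊗ ((10 ⊗ -3) ⊕ (2 ⊗ 9))) gives -2.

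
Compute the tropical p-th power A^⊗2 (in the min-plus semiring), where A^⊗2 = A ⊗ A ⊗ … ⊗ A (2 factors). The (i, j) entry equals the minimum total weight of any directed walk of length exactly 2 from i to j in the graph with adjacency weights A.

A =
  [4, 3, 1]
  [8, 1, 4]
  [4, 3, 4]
A^⊗2 =
  [5, 4, 5]
  [8, 2, 5]
  [8, 4, 5]

Each entry (A^⊗2)_ij equals the minimum over all length-2 walks i = v_0 → v_1 → … → v_2 = j of Σ_t A[v_t][v_{t+1}]. For example, for (i, j) = (0, 2) we minimise over 3 possible intermediate vertex sequences; the minimum is 5, attained along the walk 0 → 0 → 2.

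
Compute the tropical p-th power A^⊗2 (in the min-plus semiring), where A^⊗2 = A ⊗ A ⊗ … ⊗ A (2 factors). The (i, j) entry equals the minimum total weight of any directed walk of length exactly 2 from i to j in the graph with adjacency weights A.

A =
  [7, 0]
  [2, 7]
A^⊗2 =
  [2, 7]
  [9, 2]

Each entry (A^⊗2)_ij equals the minimum over all length-2 walks i = v_0 → v_1 → … → v_2 = j of Σ_t A[v_t][v_{t+1}]. For example, for (i, j) = (0, 1) we minimise over 2 possible intermediate vertex sequences; the minimum is 7, attained along the walk 0 → 0 → 1.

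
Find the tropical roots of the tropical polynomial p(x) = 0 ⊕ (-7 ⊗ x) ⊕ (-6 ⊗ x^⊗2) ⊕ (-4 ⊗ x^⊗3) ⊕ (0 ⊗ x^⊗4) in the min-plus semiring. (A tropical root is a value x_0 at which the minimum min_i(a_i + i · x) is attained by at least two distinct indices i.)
Roots: {-4, -2, -1, 7}

Each tropical root is a break point of the lower envelope of the lines y = a_i + i · x (there are 5 lines, with slopes 0, 1, ..., 4). Only the lines that attain the minimum somewhere contribute to roots; other lines are dominated. Here the surviving (envelope) indices are i = 4, i = 3, i = 2, i = 1, i = 0.
Intersections between consecutive envelope lines give the roots: for adjacent envelope indices i < j the intersection is x = (a_i − a_j) / (j − i). Reading off the sorted break points: {-4, -2, -1, 7}.
Verification: at each break x_0, at least two indices attain the minimum of min_i(a_i + i · x_0).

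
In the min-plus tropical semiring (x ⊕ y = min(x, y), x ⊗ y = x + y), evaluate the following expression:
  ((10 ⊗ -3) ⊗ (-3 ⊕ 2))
((10 ⊗ -3) ⊗ (-3 ⊕ 2)) = 4

Expand innermost to outermost. Recall ⊕ takes the minimum of its arguments and ⊗ takes their sum. Working out the expression ((10 ⊗ -3) ⊗ (-3 ⊕ 2)) gives 4.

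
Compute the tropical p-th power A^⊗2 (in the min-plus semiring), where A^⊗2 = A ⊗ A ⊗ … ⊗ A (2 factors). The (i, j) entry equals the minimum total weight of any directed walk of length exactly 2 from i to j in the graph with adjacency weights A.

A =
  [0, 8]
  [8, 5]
A^⊗2 =
  [0, 8]
  [8, 10]

Each entry (A^⊗2)_ij equals the minimum over all length-2 walks i = v_0 → v_1 → … → v_2 = j of Σ_t A[v_t][v_{t+1}]. For example, for (i, j) = (0, 1) we minimise over 2 possible intermediate vertex sequences; the minimum is 8, attained along the walk 0 → 0 → 1.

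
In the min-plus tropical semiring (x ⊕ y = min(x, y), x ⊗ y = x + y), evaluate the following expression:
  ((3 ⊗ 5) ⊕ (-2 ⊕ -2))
((3 ⊗ 5) ⊕ (-2 ⊕ -2)) = -2

Expand innermost to outermost. Recall ⊕ takes the minimum of its arguments and ⊗ takes their sum. Working out the expression ((3 ⊗ 5) ⊕ (-2 ⊕ -2)) gives -2.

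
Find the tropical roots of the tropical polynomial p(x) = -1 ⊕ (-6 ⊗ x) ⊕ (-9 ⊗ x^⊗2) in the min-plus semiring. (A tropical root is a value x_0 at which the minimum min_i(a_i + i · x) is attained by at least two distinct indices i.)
Roots: {3, 5}

Each tropical root is a break point of the lower envelope of the lines y = a_i + i · x (there are 3 lines, with slopes 0, 1, ..., 2). Only the lines that attain the minimum somewhere contribute to roots; other lines are dominated. Here the surviving (envelope) indices are i = 2, i = 1, i = 0.
Intersections between consecutive envelope lines give the roots: for adjacent envelope indices i < j the intersection is x = (a_i − a_j) / (j − i). Reading off the sorted break points: {3, 5}.
Verification: at each break x_0, at least two indices attain the minimum of min_i(a_i + i · x_0).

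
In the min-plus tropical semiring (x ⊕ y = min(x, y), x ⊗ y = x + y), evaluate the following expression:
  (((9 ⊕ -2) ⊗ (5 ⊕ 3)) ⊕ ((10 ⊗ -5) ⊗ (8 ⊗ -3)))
(((9 ⊕ -2) ⊗ (5 ⊕ 3)) ⊕ ((10 ⊗ -5) ⊗ (8 ⊗ -3))) = 1

Expand innermost to outermost. Recall ⊕ takes the minimum of its arguments and ⊗ takes their sum. Working out the expression (((9 ⊕ -2) ⊗ (5 ⊕ 3)) ⊕ ((10 ⊗ -5) ⊗ (8 ⊗ -3))) gives 1.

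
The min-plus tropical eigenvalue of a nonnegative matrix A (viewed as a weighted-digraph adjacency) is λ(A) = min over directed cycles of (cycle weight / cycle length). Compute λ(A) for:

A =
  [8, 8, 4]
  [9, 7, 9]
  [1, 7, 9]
λ(A) = 5/2

Enumerate directed cycles and compute their means (weight / length). Sample:
  cycle 0 → 0: weight = 8, length = 1, mean = 8/1 ≈ 8.000
  cycle 1 → 1: weight = 7, length = 1, mean = 7/1 ≈ 7.000
  cycle 2 → 2: weight = 9, length = 1, mean = 9/1 ≈ 9.000
  cycle 0 → 1 → 0: weight = 17, length = 2, mean = 17/2 ≈ 8.500
  cycle 0 → 2 → 0: weight = 5, length = 2, mean = 5/2 ≈ 2.500
  cycle 1 → 0 → 1: weight = 17, length = 2, mean = 17/2 ≈ 8.500
Minimum mean = 2.500, attained e.g. along the cycle 0 → 2 → 0 with weight 5 and length 2. So λ(A) = 5/2 = 5/2.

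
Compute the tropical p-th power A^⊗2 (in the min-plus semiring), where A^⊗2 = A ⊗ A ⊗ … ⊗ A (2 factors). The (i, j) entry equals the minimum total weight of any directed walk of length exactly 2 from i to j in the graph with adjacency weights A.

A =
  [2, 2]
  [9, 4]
A^⊗2 =
  [4, 4]
  [11, 8]

Each entry (A^⊗2)_ij equals the minimum over all length-2 walks i = v_0 → v_1 → … → v_2 = j of Σ_t A[v_t][v_{t+1}]. For example, for (i, j) = (0, 1) we minimise over 2 possible intermediate vertex sequences; the minimum is 4, attained along the walk 0 → 0 → 1.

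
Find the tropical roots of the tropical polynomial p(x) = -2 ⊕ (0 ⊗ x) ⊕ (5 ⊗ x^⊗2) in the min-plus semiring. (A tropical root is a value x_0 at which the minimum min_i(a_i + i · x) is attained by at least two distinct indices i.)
Roots: {-5, -2}

Each tropical root is a break point of the lower envelope of the lines y = a_i + i · x (there are 3 lines, with slopes 0, 1, ..., 2). Only the lines that attain the minimum somewhere contribute to roots; other lines are dominated. Here the surviving (envelope) indices are i = 2, i = 1, i = 0.
Intersections between consecutive envelope lines give the roots: for adjacent envelope indices i < j the intersection is x = (a_i − a_j) / (j − i). Reading off the sorted break points: {-5, -2}.
Verification: at each break x_0, at least two indices attain the minimum of min_i(a_i + i · x_0).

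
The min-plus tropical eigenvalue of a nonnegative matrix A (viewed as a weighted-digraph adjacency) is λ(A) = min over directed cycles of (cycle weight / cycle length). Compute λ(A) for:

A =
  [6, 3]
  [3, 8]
λ(A) = 3

Enumerate directed cycles and compute their means (weight / length). Sample:
  cycle 0 → 0: weight = 6, length = 1, mean = 6/1 ≈ 6.000
  cycle 1 → 1: weight = 8, length = 1, mean = 8/1 ≈ 8.000
  cycle 0 → 1 → 0: weight = 6, length = 2, mean = 6/2 ≈ 3.000
  cycle 1 → 0 → 1: weight = 6, length = 2, mean = 6/2 ≈ 3.000
Minimum mean = 3.000, attained e.g. along the cycle 0 → 1 → 0 with weight 6 and length 2. So λ(A) = 6/2 = 3.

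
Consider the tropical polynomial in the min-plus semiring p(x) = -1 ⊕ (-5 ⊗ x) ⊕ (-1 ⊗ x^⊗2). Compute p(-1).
p(-1) = -6

A tropical monomial a ⊗ x^⊗i evaluates to a + i · x. Evaluating each term at x = -1:
  Term 0 contributes -1 + 0 · -1 = -1
  Term 1 contributes -5 + 1 · -1 = -6
  Term 2 contributes -1 + 2 · -1 = -3
p(-1) = ⊕ of these = min[-1, -6, -3] = -6.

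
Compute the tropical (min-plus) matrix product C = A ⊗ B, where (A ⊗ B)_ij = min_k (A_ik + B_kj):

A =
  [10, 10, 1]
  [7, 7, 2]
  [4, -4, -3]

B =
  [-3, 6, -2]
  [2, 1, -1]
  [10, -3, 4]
A ⊗ B =
  [7, -2, 5]
  [4, -1, 5]
  [-2, -6, -5]

Apply the min-plus product entry-by-entry:
  C[0][0] = min over k of (A[0][0] + B[0][0] = 10 + -3 = 7, A[0][1] + B[1][0] = 10 + 2 = 12, A[0][2] + B[2][0] = 1 + 10 = 11) = 7 (attained at k = 0)
  C[0][1] = min over k of (A[0][0] + B[0][1] = 10 + 6 = 16, A[0][1] + B[1][1] = 10 + 1 = 11, A[0][2] + B[2][1] = 1 + -3 = -2) = -2 (attained at k = 2)
  C[0][2] = min over k of (A[0][0] + B[0][2] = 10 + -2 = 8, A[0][1] + B[1][2] = 10 + -1 = 9, A[0][2] + B[2][2] = 1 + 4 = 5) = 5 (attained at k = 2)
  C[1][0] = min over k of (A[1][0] + B[0][0] = 7 + -3 = 4, A[1][1] + B[1][0] = 7 + 2 = 9, A[1][2] + B[2][0] = 2 + 10 = 12) = 4 (attained at k = 0)
  C[1][1] = min over k of (A[1][0] + B[0][1] = 7 + 6 = 13, A[1][1] + B[1][1] = 7 + 1 = 8, A[1][2] + B[2][1] = 2 + -3 = -1) = -1 (attained at k = 2)
  C[1][2] = min over k of (A[1][0] + B[0][2] = 7 + -2 = 5, A[1][1] + B[1][2] = 7 + -1 = 6, A[1][2] + B[2][2] = 2 + 4 = 6) = 5 (attained at k = 0)
  C[2][0] = min over k of (A[2][0] + B[0][0] = 4 + -3 = 1, A[2][1] + B[1][0] = -4 + 2 = -2, A[2][2] + B[2][0] = -3 + 10 = 7) = -2 (attained at k = 1)
  C[2][1] = min over k of (A[2][0] + B[0][1] = 4 + 6 = 10, A[2][1] + B[1][1] = -4 + 1 = -3, A[2][2] + B[2][1] = -3 + -3 = -6) = -6 (attained at k = 2)
  C[2][2] = min over k of (A[2][0] + B[0][2] = 4 + -2 = 2, A[2][1] + B[1][2] = -4 + -1 = -5, A[2][2] + B[2][2] = -3 + 4 = 1) = -5 (attained at k = 1)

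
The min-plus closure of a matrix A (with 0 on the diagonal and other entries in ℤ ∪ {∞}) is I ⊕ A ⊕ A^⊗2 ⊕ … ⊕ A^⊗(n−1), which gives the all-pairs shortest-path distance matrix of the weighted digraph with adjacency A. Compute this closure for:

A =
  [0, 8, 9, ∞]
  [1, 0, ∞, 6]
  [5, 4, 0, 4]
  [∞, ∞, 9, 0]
Closure =
  [0, 8, 9, 13]
  [1, 0, 10, 6]
  [5, 4, 0, 4]
  [14, 13, 9, 0]

This is the Floyd-Warshall all-pairs shortest-path computation. For each intermediate vertex k = 0, 1, …, 3, update dist[i][j] ← min(dist[i][j], dist[i][k] + dist[k][j]). The final matrix gives, for each (i, j), the minimum total weight of any directed path from i to j (possibly empty when i = j).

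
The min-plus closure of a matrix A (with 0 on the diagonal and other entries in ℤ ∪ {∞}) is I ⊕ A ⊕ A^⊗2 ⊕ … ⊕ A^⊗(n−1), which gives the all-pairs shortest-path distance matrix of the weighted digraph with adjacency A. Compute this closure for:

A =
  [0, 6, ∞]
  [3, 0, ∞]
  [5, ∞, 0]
Closure =
  [0, 6, ∞]
  [3, 0, ∞]
  [5, 11, 0]

This is the Floyd-Warshall all-pairs shortest-path computation. For each intermediate vertex k = 0, 1, …, 2, update dist[i][j] ← min(dist[i][j], dist[i][k] + dist[k][j]). The final matrix gives, for each (i, j), the minimum total weight of any directed path from i to j (possibly empty when i = j).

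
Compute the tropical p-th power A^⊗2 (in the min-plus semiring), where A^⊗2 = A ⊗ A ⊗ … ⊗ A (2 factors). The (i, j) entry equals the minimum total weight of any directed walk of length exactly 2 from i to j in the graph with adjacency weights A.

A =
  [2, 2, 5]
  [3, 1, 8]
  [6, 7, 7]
A^⊗2 =
  [4, 3, 7]
  [4, 2, 8]
  [8, 8, 11]

Each entry (A^⊗2)_ij equals the minimum over all length-2 walks i = v_0 → v_1 → … → v_2 = j of Σ_t A[v_t][v_{t+1}]. For example, for (i, j) = (0, 2) we minimise over 3 possible intermediate vertex sequences; the minimum is 7, attained along the walk 0 → 0 → 2.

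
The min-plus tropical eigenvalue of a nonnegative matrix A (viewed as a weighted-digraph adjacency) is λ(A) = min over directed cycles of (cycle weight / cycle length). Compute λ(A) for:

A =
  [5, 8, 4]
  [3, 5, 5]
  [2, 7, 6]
λ(A) = 3

Enumerate directed cycles and compute their means (weight / length). Sample:
  cycle 0 → 0: weight = 5, length = 1, mean = 5/1 ≈ 5.000
  cycle 1 → 1: weight = 5, length = 1, mean = 5/1 ≈ 5.000
  cycle 2 → 2: weight = 6, length = 1, mean = 6/1 ≈ 6.000
  cycle 0 → 1 → 0: weight = 11, length = 2, mean = 11/2 ≈ 5.500
  cycle 0 → 2 → 0: weight = 6, length = 2, mean = 6/2 ≈ 3.000
  cycle 1 → 0 → 1: weight = 11, length = 2, mean = 11/2 ≈ 5.500
Minimum mean = 3.000, attained e.g. along the cycle 0 → 2 → 0 with weight 6 and length 2. So λ(A) = 6/2 = 3.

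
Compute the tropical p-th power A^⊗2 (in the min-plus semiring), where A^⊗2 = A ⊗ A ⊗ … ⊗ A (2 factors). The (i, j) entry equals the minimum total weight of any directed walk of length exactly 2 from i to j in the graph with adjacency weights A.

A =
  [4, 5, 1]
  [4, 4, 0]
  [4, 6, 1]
A^⊗2 =
  [5, 7, 2]
  [4, 6, 1]
  [5, 7, 2]

Each entry (A^⊗2)_ij equals the minimum over all length-2 walks i = v_0 → v_1 → … → v_2 = j of Σ_t A[v_t][v_{t+1}]. For example, for (i, j) = (0, 2) we minimise over 3 possible intermediate vertex sequences; the minimum is 2, attained along the walk 0 → 2 → 2.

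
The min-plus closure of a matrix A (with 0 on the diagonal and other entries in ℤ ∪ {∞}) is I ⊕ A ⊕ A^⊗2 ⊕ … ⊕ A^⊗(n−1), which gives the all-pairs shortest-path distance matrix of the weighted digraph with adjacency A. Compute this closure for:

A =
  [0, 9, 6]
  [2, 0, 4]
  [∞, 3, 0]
Closure =
  [0, 9, 6]
  [2, 0, 4]
  [5, 3, 0]

This is the Floyd-Warshall all-pairs shortest-path computation. For each intermediate vertex k = 0, 1, …, 2, update dist[i][j] ← min(dist[i][j], dist[i][k] + dist[k][j]). The final matrix gives, for each (i, j), the minimum total weight of any directed path from i to j (possibly empty when i = j).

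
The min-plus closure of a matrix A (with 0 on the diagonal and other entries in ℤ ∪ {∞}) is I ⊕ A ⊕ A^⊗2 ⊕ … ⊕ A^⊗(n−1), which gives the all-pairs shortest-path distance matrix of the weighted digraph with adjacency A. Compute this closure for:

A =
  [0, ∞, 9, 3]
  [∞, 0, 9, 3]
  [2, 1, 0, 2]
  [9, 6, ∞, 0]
Closure =
  [0, 9, 9, 3]
  [11, 0, 9, 3]
  [2, 1, 0, 2]
  [9, 6, 15, 0]

This is the Floyd-Warshall all-pairs shortest-path computation. For each intermediate vertex k = 0, 1, …, 3, update dist[i][j] ← min(dist[i][j], dist[i][k] + dist[k][j]). The final matrix gives, for each (i, j), the minimum total weight of any directed path from i to j (possibly empty when i = j).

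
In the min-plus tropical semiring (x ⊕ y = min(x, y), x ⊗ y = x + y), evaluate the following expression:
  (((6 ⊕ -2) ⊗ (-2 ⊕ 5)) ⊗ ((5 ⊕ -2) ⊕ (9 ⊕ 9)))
(((6 ⊕ -2) ⊗ (-2 ⊕ 5)) ⊗ ((5 ⊕ -2) ⊕ (9 ⊕ 9))) = -6

Expand innermost to outermost. Recall ⊕ takes the minimum of its arguments and ⊗ takes their sum. Working out the expression (((6 ⊕ -2) ⊗ (-2 ⊕ 5)) ⊗ ((5 ⊕ -2) ⊕ (9 ⊕ 9))) gives -6.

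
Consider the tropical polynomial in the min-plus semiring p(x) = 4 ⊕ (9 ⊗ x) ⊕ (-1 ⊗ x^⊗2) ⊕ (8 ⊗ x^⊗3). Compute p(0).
p(0) = -1

A tropical monomial a ⊗ x^⊗i evaluates to a + i · x. Evaluating each term at x = 0:
  Term 0 contributes 4 + 0 · 0 = 4
  Term 1 contributes 9 + 1 · 0 = 9
  Term 2 contributes -1 + 2 · 0 = -1
  Term 3 contributes 8 + 3 · 0 = 8
p(0) = ⊕ of these = min[4, 9, -1, 8] = -1.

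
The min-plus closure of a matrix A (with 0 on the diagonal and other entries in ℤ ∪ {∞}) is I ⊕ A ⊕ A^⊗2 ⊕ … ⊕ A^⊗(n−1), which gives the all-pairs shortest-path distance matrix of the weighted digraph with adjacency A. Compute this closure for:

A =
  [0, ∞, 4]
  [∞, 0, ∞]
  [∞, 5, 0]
Closure =
  [0, 9, 4]
  [∞, 0, ∞]
  [∞, 5, 0]

This is the Floyd-Warshall all-pairs shortest-path computation. For each intermediate vertex k = 0, 1, …, 2, update dist[i][j] ← min(dist[i][j], dist[i][k] + dist[k][j]). The final matrix gives, for each (i, j), the minimum total weight of any directed path from i to j (possibly empty when i = j).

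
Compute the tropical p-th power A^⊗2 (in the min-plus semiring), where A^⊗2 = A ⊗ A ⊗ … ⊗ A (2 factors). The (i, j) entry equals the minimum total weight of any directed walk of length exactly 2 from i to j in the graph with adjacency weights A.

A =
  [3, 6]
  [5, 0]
A^⊗2 =
  [6, 6]
  [5, 0]

Each entry (A^⊗2)_ij equals the minimum over all length-2 walks i = v_0 → v_1 → … → v_2 = j of Σ_t A[v_t][v_{t+1}]. For example, for (i, j) = (0, 1) we minimise over 2 possible intermediate vertex sequences; the minimum is 6, attained along the walk 0 → 1 → 1.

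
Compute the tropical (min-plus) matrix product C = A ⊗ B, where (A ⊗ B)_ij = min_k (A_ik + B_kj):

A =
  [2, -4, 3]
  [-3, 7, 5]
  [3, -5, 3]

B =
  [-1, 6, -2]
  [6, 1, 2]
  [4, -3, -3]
A ⊗ B =
  [1, -3, -2]
  [-4, 2, -5]
  [1, -4, -3]

Apply the min-plus product entry-by-entry:
  C[0][0] = min over k of (A[0][0] + B[0][0] = 2 + -1 = 1, A[0][1] + B[1][0] = -4 + 6 = 2, A[0][2] + B[2][0] = 3 + 4 = 7) = 1 (attained at k = 0)
  C[0][1] = min over k of (A[0][0] + B[0][1] = 2 + 6 = 8, A[0][1] + B[1][1] = -4 + 1 = -3, A[0][2] + B[2][1] = 3 + -3 = 0) = -3 (attained at k = 1)
  C[0][2] = min over k of (A[0][0] + B[0][2] = 2 + -2 = 0, A[0][1] + B[1][2] = -4 + 2 = -2, A[0][2] + B[2][2] = 3 + -3 = 0) = -2 (attained at k = 1)
  C[1][0] = min over k of (A[1][0] + B[0][0] = -3 + -1 = -4, A[1][1] + B[1][0] = 7 + 6 = 13, A[1][2] + B[2][0] = 5 + 4 = 9) = -4 (attained at k = 0)
  C[1][1] = min over k of (A[1][0] + B[0][1] = -3 + 6 = 3, A[1][1] + B[1][1] = 7 + 1 = 8, A[1][2] + B[2][1] = 5 + -3 = 2) = 2 (attained at k = 2)
  C[1][2] = min over k of (A[1][0] + B[0][2] = -3 + -2 = -5, A[1][1] + B[1][2] = 7 + 2 = 9, A[1][2] + B[2][2] = 5 + -3 = 2) = -5 (attained at k = 0)
  C[2][0] = min over k of (A[2][0] + B[0][0] = 3 + -1 = 2, A[2][1] + B[1][0] = -5 + 6 = 1, A[2][2] + B[2][0] = 3 + 4 = 7) = 1 (attained at k = 1)
  C[2][1] = min over k of (A[2][0] + B[0][1] = 3 + 6 = 9, A[2][1] + B[1][1] = -5 + 1 = -4, A[2][2] + B[2][1] = 3 + -3 = 0) = -4 (attained at k = 1)
  C[2][2] = min over k of (A[2][0] + B[0][2] = 3 + -2 = 1, A[2][1] + B[1][2] = -5 + 2 = -3, A[2][2] + B[2][2] = 3 + -3 = 0) = -3 (attained at k = 1)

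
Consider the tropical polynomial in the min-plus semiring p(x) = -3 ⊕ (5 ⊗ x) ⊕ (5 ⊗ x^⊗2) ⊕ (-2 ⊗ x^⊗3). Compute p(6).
p(6) = -3

A tropical monomial a ⊗ x^⊗i evaluates to a + i · x. Evaluating each term at x = 6:
  Term 0 contributes -3 + 0 · 6 = -3
  Term 1 contributes 5 + 1 · 6 = 11
  Term 2 contributes 5 + 2 · 6 = 17
  Term 3 contributes -2 + 3 · 6 = 16
p(6) = ⊕ of these = min[-3, 11, 17, 16] = -3.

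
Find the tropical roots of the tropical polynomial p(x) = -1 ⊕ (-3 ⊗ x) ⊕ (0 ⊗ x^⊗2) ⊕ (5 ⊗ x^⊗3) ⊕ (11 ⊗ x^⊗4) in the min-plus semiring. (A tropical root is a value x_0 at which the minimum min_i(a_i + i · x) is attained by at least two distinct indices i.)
Roots: {-6, -5, -3, 2}

Each tropical root is a break point of the lower envelope of the lines y = a_i + i · x (there are 5 lines, with slopes 0, 1, ..., 4). Only the lines that attain the minimum somewhere contribute to roots; other lines are dominated. Here the surviving (envelope) indices are i = 4, i = 3, i = 2, i = 1, i = 0.
Intersections between consecutive envelope lines give the roots: for adjacent envelope indices i < j the intersection is x = (a_i − a_j) / (j − i). Reading off the sorted break points: {-6, -5, -3, 2}.
Verification: at each break x_0, at least two indices attain the minimum of min_i(a_i + i · x_0).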